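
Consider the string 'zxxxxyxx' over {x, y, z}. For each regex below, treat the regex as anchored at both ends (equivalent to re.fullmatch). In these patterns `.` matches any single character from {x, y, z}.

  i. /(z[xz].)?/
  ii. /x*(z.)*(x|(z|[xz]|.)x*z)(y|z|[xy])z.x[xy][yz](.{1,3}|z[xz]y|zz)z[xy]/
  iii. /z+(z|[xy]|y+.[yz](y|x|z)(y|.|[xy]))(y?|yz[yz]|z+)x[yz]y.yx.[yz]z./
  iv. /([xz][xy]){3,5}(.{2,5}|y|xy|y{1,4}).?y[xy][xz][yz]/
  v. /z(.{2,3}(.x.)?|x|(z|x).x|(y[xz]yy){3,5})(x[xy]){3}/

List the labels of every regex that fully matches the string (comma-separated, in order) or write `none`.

i → no match
ii → no match
iii → no match
iv → no match
v → match

v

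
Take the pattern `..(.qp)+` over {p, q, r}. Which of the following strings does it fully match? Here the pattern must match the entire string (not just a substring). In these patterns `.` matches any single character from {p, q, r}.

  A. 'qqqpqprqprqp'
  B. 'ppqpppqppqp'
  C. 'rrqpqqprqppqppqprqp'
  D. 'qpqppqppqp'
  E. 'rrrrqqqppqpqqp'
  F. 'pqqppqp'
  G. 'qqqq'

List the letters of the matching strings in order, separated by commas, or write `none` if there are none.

A → no match
B → no match
C → no match
D → no match
E → no match
F → no match
G → no match — must end with 'qp'

none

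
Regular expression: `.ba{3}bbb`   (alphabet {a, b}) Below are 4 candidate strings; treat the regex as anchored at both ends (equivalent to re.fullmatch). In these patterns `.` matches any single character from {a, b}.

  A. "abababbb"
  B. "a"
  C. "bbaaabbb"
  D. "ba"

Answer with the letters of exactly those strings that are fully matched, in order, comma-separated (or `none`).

C

A → no match
B → no match — must end with "abbb"
C → match
D → no match — must end with "abbb"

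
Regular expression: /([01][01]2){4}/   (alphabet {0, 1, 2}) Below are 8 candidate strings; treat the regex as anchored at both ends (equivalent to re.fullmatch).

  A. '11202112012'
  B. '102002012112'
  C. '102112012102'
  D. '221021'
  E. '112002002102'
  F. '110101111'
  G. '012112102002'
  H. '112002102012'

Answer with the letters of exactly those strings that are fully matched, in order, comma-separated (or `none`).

A → no match
B → match
C → match
D → no match — must end with '2'
E → match
F → no match — must end with '2'
G → match
H → match

B, C, E, G, H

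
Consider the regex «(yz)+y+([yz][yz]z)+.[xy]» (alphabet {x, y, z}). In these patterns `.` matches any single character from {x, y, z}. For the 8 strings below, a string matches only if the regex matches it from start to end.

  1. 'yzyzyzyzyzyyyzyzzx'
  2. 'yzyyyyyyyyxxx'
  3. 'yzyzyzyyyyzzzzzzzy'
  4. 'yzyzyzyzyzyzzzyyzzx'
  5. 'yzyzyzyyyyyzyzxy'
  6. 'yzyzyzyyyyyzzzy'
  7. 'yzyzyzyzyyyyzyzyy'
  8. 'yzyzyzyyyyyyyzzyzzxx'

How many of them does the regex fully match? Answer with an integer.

1 → match
2 → no match
3 → match
4 → match
5 → match
6 → match
7 → match
8 → match
Total matched: 7

7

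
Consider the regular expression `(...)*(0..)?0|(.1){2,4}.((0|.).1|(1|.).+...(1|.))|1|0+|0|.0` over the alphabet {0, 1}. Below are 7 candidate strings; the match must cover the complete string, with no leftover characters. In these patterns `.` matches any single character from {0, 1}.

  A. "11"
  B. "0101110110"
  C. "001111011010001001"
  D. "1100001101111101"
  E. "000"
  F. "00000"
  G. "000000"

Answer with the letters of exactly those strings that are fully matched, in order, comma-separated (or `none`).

A. "11" → no match
B. "0101110110" → match
C → no match
D → no match
E. "000" → match
F. "00000" → match
G. "000000" → match

B, E, F, G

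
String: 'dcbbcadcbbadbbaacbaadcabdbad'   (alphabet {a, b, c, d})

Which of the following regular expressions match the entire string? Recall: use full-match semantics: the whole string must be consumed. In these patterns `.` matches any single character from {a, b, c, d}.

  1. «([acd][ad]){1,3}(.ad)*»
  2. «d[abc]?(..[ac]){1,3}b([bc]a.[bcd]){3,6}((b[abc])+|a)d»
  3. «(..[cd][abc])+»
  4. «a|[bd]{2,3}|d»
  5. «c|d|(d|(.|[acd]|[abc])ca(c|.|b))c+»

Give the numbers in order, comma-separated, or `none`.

1 → no match
2 → match
3 → no match
4 → no match
5 → no match

2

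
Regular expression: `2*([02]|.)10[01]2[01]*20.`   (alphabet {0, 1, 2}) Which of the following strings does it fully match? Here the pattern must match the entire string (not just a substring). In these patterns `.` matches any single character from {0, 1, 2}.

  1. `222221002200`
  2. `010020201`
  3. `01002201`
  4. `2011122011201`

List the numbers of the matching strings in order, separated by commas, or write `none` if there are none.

1. `222221002200` → match
2. `010020201` → match
3. `01002201` → match
4 → no match

1, 2, 3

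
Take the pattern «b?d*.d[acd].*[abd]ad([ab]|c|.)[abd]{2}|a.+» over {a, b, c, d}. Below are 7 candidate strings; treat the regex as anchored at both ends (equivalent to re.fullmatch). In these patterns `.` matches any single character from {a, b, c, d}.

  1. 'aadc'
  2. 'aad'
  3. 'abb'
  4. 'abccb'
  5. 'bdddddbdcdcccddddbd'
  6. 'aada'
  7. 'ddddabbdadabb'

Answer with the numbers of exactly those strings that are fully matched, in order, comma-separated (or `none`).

1 → match
2 → match
3 → match
4 → match
5 → no match
6 → match
7 → match

1, 2, 3, 4, 6, 7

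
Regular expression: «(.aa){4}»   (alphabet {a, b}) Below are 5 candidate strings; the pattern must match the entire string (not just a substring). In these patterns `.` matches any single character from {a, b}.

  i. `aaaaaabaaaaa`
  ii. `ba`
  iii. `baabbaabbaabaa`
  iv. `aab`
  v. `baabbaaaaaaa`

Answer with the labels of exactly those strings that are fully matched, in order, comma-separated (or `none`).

i

i → match
ii → no match — must end with `aa`
iii → no match
iv → no match — must end with `aa`
v → no match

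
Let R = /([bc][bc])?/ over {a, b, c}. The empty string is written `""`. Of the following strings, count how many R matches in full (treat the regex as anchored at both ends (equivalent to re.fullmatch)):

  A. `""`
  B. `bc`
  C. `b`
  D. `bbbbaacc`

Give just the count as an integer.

A → match
B → match
C → no match
D → no match
Total matched: 2

2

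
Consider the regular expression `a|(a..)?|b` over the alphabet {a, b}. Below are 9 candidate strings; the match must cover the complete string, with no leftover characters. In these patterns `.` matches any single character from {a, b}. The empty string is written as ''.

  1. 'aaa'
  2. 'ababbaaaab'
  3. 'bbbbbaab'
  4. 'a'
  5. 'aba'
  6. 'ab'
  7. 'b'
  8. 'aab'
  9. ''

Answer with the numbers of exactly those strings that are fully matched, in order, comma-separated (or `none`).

1 → match
2 → no match
3 → no match
4 → match
5 → match
6 → no match
7 → match
8 → match
9 → match

1, 4, 5, 7, 8, 9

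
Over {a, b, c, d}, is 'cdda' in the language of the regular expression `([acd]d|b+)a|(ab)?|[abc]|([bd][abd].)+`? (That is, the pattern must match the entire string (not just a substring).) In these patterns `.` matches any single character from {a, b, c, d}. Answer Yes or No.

No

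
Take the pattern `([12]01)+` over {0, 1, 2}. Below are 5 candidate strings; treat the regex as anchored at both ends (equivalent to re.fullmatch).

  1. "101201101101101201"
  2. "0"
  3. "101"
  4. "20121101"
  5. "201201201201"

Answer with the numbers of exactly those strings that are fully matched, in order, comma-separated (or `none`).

1 → match
2. "0" → no match — must end with "01"
3. "101" → match
4. "20121101" → no match
5. "201201201201" → match

1, 3, 5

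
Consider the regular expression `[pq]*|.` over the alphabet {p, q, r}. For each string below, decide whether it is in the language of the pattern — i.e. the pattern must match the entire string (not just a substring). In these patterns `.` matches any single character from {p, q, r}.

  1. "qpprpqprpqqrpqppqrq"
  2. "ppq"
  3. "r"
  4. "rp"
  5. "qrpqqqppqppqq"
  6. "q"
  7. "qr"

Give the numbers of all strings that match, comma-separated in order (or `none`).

1 → no match
2 → match
3 → match
4 → no match
5 → no match
6 → match
7 → no match

2, 3, 6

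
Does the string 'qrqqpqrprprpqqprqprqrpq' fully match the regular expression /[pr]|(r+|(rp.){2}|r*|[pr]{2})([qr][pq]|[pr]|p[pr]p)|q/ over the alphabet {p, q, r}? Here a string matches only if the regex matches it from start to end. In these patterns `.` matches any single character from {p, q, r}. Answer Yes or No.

No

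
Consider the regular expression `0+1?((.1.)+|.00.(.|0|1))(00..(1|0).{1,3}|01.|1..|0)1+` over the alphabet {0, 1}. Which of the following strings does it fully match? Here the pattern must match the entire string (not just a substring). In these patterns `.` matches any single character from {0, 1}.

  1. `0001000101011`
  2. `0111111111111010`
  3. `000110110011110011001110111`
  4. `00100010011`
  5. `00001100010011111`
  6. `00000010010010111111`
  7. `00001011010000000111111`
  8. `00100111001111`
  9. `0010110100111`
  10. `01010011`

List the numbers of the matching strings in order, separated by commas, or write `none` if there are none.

1, 3, 4, 5, 6, 7, 8, 9, 10

1 → match
2 → no match — must end with `1`
3 → match
4 → match
5 → match
6 → match
7 → match
8 → match
9 → match
10 → match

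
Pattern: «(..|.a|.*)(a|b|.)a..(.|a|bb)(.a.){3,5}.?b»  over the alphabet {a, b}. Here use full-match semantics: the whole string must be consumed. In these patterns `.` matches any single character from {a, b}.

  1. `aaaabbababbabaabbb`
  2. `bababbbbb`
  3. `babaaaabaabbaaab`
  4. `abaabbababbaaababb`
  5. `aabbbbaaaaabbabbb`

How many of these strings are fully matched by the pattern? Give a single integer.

3

1 → match
2 → no match
3 → match
4 → no match
5 → match
Total matched: 3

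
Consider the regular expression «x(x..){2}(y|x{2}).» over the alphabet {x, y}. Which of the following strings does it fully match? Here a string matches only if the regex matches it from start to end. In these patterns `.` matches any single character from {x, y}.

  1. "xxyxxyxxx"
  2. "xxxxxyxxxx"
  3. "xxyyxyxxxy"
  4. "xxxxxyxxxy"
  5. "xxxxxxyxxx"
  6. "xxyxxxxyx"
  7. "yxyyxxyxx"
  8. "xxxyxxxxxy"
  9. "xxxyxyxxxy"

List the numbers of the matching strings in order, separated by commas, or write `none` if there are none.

1 → no match
2 → match
3 → match
4 → match
5 → match
6 → match
7 → no match — must start with "xx"
8 → match
9 → match

2, 3, 4, 5, 6, 8, 9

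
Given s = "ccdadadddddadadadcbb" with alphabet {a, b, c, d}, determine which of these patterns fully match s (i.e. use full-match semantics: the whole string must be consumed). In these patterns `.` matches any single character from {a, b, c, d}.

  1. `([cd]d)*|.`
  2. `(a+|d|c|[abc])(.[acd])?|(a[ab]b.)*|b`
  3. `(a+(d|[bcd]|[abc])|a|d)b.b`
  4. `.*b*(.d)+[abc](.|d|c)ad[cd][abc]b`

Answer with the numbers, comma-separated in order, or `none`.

1 → no match
2 → no match
3 → no match
4 → match

4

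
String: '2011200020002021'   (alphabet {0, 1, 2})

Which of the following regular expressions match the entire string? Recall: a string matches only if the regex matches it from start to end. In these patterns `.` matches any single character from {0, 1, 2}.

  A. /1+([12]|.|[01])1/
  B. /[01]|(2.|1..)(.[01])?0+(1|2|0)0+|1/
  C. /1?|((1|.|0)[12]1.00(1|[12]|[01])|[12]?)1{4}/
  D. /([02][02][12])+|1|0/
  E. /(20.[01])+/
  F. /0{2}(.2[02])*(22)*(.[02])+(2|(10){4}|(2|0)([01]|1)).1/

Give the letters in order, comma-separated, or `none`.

A → no match — must start with '1'
B → no match
C → no match
D → no match
E → match
F → no match — must start with '0'

E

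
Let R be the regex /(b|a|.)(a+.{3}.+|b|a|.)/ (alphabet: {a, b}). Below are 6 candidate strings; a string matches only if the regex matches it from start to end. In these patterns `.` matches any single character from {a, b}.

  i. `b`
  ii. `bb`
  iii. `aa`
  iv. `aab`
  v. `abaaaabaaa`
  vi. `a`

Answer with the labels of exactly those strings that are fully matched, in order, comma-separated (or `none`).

ii, iii

i. `b` → no match
ii. `bb` → match
iii. `aa` → match
iv. `aab` → no match
v. `abaaaabaaa` → no match
vi. `a` → no match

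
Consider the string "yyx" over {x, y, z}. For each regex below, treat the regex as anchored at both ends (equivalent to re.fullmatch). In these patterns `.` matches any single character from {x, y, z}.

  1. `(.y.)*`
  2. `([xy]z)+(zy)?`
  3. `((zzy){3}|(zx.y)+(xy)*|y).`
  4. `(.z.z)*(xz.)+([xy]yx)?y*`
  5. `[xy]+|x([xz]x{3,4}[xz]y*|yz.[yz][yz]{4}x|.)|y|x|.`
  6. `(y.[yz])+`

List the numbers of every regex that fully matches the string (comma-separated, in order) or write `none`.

1, 5

1 → match
2 → no match
3 → no match
4 → no match
5 → match
6 → no match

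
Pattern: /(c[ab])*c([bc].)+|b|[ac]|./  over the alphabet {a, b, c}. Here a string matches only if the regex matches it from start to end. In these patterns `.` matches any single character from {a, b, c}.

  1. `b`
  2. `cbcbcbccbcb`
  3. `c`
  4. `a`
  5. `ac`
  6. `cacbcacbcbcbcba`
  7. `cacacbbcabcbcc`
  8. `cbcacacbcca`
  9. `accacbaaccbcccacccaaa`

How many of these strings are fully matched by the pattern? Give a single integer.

6

1 → match
2 → match
3 → match
4 → match
5 → no match
6 → match
7 → no match
8 → match
9 → no match
Total matched: 6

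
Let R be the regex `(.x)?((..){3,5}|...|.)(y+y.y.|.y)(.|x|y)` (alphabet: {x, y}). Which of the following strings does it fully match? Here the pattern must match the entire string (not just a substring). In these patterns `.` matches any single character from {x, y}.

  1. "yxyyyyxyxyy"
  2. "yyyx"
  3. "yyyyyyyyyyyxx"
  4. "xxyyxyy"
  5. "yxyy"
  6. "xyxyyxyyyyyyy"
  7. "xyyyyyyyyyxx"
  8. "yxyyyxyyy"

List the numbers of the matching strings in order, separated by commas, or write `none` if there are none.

1, 2, 3, 5, 6, 7, 8

1 → match
2 → match
3 → match
4 → no match
5 → match
6 → match
7 → match
8 → match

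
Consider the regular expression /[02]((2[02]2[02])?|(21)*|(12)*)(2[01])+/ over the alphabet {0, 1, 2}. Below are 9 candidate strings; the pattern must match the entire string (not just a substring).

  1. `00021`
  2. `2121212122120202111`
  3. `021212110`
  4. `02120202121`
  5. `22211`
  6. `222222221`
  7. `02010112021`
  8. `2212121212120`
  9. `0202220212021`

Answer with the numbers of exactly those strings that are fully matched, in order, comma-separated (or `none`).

4, 8, 9

1 → no match
2 → no match
3 → no match
4 → match
5 → no match
6 → no match
7 → no match
8 → match
9 → match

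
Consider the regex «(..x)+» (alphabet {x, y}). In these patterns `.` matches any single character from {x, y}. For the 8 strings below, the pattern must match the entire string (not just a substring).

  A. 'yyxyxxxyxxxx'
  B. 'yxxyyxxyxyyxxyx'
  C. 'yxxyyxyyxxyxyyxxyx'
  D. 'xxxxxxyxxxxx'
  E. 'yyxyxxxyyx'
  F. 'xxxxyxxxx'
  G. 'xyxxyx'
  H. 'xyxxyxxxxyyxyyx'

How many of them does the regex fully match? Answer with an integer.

7

A → match
B → match
C → match
D → match
E → no match
F → match
G → match
H → match
Total matched: 7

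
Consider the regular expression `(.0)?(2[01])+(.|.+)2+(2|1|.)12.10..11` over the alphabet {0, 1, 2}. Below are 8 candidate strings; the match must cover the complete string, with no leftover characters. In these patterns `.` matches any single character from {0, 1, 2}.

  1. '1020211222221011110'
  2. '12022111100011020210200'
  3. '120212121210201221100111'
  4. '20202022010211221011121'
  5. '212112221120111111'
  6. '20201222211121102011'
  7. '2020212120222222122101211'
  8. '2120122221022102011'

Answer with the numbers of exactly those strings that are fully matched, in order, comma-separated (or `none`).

7

1 → no match — must end with '11'
2 → no match — must end with '11'
3 → no match
4 → no match — must end with '11'
5 → no match
6 → no match
7 → match
8 → no match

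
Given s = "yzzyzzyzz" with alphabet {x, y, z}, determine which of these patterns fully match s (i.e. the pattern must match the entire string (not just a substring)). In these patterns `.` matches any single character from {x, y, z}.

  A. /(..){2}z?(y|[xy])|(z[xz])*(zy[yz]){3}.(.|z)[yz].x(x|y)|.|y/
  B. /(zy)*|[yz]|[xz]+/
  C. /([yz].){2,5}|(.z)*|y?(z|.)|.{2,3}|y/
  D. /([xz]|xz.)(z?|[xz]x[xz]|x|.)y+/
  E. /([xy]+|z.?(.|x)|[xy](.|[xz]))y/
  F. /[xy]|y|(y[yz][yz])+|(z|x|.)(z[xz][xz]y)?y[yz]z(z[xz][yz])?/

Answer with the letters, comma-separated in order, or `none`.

A → no match
B → no match
C → no match
D → no match — must end with "y"
E → no match — must end with "y"
F → match

F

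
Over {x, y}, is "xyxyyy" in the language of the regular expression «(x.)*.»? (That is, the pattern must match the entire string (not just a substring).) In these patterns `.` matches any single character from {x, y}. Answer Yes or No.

No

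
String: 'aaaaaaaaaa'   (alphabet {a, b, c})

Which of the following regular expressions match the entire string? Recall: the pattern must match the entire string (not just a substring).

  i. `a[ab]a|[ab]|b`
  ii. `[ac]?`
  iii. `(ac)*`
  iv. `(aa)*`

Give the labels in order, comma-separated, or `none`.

iv

i → no match
ii → no match
iii → no match
iv → match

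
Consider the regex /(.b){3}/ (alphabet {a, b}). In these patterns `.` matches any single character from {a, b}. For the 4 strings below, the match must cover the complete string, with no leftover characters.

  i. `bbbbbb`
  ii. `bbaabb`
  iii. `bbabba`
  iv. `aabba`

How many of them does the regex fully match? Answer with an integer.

i → match
ii → no match
iii → no match — must end with `b`
iv → no match — must end with `b`
Total matched: 1

1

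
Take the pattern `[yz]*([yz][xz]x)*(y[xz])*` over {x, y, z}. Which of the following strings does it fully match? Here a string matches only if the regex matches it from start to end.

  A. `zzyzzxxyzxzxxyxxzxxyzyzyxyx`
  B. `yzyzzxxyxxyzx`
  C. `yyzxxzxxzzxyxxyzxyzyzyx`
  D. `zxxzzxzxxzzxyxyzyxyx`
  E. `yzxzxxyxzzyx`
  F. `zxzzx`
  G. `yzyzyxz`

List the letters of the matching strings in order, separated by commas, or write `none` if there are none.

A → match
B → match
C → match
D → match
E → no match
F → no match
G → no match

A, B, C, D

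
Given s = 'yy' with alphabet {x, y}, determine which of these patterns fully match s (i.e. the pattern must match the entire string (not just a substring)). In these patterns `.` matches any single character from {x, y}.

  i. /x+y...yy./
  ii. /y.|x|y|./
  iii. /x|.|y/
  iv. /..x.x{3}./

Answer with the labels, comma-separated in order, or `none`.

i → no match — must start with 'x'
ii → match
iii → no match
iv → no match

ii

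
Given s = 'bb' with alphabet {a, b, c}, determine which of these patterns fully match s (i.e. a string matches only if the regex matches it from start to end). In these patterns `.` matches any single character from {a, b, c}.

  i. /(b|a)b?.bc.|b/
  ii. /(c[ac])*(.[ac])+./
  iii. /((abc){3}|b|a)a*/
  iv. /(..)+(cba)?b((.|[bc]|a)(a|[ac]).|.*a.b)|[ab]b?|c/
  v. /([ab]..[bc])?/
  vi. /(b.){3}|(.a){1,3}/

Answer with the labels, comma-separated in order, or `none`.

iv

i → no match
ii → no match
iii → no match
iv → match
v → no match
vi → no match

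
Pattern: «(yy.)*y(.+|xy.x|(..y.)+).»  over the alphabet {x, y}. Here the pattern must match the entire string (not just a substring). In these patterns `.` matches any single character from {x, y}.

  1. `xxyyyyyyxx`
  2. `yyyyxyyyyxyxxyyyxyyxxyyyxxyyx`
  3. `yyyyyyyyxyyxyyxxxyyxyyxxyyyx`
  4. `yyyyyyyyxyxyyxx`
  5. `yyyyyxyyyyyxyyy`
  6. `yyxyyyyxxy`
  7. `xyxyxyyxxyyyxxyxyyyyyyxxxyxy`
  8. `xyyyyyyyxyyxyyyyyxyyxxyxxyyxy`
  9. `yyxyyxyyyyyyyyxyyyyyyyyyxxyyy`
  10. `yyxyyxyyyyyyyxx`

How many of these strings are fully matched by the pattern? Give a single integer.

1. `xxyyyyyyxx` → no match
2 → match
3 → match
4 → match
5 → match
6. `yyxyyyyxxy` → match
7 → no match
8 → no match
9 → match
10 → match
Total matched: 7

7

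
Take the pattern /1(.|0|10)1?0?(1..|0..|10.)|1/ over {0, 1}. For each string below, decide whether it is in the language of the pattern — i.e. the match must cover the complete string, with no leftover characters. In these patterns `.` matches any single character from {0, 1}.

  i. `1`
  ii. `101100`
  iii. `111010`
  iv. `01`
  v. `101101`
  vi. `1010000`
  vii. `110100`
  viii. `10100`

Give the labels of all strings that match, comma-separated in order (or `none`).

i → match
ii → match
iii → match
iv → no match — must start with `1`
v → match
vi → match
vii → match
viii → match

i, ii, iii, v, vi, vii, viii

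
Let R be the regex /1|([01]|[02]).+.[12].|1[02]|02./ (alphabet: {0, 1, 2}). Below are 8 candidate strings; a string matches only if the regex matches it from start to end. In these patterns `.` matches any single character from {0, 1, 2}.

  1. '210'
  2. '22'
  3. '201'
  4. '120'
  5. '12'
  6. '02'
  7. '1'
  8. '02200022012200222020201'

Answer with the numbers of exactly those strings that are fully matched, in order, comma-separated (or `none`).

1 → no match
2 → no match
3 → no match
4 → no match
5 → match
6 → no match
7 → match
8 → no match

5, 7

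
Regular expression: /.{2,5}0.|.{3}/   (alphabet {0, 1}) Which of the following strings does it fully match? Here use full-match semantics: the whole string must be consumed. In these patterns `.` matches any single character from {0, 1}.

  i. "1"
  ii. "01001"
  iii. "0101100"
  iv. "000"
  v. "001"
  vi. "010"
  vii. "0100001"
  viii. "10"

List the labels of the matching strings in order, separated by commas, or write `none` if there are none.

ii, iii, iv, v, vi, vii

i → no match
ii → match
iii → match
iv → match
v → match
vi → match
vii → match
viii → no match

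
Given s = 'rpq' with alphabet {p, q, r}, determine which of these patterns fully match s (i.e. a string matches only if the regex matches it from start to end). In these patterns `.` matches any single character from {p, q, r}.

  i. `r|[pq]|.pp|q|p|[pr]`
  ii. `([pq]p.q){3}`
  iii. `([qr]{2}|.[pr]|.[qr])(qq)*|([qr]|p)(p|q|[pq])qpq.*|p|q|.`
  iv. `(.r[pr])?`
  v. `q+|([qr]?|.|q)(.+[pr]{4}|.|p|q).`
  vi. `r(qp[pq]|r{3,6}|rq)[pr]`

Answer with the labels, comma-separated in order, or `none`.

v

i → no match
ii → no match
iii → no match
iv → no match
v → match
vi → no match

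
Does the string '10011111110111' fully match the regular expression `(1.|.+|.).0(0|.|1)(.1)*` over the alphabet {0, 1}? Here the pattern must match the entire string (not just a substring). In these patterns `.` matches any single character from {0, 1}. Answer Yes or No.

Yes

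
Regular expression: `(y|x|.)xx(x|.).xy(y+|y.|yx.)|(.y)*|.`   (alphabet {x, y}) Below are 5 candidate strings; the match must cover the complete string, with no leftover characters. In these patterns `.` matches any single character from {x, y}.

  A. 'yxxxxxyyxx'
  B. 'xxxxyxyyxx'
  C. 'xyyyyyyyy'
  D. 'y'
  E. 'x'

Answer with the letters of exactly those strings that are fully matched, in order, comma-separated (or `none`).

A, B, D, E

A → match
B → match
C → no match
D → match
E → match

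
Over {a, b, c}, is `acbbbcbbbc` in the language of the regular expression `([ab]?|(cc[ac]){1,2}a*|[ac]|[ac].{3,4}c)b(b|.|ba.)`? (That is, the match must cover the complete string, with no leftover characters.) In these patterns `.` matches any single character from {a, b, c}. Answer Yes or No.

No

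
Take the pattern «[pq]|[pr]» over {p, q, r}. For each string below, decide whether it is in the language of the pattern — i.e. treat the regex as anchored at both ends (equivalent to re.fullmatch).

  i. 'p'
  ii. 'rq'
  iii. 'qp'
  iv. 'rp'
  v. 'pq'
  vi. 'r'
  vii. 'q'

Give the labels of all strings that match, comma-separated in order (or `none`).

i, vi, vii

i. 'p' → match
ii. 'rq' → no match
iii. 'qp' → no match
iv. 'rp' → no match
v. 'pq' → no match
vi. 'r' → match
vii. 'q' → match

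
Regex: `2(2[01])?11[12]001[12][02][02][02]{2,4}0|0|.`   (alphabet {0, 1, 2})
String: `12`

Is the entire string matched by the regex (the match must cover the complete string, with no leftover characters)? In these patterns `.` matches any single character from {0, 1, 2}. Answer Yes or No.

No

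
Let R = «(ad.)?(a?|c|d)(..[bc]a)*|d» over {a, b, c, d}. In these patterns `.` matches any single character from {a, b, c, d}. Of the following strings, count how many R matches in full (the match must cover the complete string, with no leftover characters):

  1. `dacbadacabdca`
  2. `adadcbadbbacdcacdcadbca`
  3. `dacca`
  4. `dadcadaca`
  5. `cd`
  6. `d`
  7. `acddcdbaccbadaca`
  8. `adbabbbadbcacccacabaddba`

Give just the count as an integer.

1 → match
2 → match
3. `dacca` → match
4. `dadcadaca` → match
5. `cd` → no match
6. `d` → match
7 → no match
8 → match
Total matched: 6

6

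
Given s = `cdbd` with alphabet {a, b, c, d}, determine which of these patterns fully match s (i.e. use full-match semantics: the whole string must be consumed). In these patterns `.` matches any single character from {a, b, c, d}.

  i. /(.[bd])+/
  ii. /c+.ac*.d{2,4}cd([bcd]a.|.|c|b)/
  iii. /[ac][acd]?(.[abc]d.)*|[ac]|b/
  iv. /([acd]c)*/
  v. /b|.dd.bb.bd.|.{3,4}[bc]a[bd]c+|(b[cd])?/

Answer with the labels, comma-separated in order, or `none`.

i → match
ii → no match
iii → no match
iv → no match
v → no match

i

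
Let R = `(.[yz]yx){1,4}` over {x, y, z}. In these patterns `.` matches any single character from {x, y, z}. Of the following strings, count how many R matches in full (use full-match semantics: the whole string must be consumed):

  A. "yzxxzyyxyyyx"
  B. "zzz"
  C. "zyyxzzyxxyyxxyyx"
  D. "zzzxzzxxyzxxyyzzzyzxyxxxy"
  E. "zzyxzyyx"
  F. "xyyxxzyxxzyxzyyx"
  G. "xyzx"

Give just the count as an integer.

3

A → no match
B → no match — must end with "yx"
C → match
D → no match — must end with "yx"
E → match
F → match
G → no match — must end with "yx"
Total matched: 3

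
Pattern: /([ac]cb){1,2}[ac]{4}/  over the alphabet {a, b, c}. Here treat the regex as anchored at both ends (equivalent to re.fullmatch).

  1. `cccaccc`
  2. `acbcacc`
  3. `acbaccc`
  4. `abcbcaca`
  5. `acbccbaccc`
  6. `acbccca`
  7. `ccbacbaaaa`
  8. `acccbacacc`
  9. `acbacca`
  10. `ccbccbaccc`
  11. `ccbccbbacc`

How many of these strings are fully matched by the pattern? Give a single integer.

7

1 → no match
2 → match
3 → match
4 → no match
5 → match
6 → match
7 → match
8 → no match
9 → match
10 → match
11 → no match
Total matched: 7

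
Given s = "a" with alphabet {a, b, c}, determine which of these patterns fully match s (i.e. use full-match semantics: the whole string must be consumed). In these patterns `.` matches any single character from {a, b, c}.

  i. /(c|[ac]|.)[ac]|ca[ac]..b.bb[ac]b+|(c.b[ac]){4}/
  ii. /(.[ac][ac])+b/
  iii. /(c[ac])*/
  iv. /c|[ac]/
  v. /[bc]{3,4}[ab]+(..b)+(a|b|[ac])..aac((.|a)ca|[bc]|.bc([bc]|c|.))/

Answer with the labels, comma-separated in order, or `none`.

iv

i → no match
ii → no match — must end with "b"
iii → no match
iv → match
v → no match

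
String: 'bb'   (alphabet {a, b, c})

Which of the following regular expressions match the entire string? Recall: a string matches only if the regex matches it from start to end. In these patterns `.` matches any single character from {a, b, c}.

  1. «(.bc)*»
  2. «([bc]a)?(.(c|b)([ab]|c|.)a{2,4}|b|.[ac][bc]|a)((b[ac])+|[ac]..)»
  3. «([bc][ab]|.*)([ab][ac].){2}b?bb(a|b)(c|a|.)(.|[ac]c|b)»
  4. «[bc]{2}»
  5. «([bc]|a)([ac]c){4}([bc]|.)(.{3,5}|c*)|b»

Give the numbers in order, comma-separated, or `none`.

1 → no match
2 → no match
3 → no match
4 → match
5 → no match

4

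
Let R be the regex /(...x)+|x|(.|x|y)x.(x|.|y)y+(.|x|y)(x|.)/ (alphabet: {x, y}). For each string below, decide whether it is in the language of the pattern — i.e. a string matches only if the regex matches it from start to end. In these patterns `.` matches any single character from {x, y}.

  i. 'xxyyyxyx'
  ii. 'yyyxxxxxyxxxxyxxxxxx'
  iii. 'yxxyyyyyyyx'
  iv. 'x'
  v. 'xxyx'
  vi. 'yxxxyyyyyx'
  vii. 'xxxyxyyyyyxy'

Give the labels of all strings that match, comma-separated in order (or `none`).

i → no match
ii → match
iii → match
iv → match
v → match
vi → match
vii → no match

ii, iii, iv, v, vi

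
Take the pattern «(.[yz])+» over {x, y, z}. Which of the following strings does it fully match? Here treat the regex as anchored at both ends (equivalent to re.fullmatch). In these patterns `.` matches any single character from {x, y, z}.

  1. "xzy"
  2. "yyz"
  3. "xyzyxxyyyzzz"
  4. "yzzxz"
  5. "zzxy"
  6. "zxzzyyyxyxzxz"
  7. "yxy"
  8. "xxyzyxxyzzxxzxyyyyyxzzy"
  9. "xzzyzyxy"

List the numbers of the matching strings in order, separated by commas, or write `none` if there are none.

5, 9

1. "xzy" → no match
2. "yyz" → no match
3. "xyzyxxyyyzzz" → no match
4. "yzzxz" → no match
5. "zzxy" → match
6 → no match
7. "yxy" → no match
8 → no match
9. "xzzyzyxy" → match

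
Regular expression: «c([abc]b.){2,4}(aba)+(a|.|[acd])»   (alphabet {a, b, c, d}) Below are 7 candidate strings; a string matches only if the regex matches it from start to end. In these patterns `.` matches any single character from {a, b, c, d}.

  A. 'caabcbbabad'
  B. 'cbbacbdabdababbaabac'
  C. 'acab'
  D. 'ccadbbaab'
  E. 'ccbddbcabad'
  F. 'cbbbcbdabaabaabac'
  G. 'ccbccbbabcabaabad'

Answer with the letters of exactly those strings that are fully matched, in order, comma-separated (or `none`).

F, G

A → no match
B → no match
C → no match — must start with 'c'
D → no match
E → no match
F → match
G → match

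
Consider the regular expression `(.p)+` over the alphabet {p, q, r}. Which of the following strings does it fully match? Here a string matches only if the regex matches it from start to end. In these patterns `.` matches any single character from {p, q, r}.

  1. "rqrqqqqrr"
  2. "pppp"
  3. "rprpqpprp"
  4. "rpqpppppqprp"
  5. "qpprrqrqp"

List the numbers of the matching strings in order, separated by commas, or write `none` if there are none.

1 → no match — must end with "p"
2 → match
3 → no match
4 → match
5 → no match

2, 4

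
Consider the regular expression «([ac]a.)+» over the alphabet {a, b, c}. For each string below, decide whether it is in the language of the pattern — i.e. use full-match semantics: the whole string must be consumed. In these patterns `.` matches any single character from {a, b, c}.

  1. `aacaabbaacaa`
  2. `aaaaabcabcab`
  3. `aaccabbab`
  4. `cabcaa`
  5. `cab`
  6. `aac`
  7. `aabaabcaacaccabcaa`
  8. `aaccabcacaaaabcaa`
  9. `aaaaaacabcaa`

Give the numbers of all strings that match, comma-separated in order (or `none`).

1 → no match
2 → match
3 → no match
4 → match
5 → match
6 → match
7 → match
8 → no match
9 → match

2, 4, 5, 6, 7, 9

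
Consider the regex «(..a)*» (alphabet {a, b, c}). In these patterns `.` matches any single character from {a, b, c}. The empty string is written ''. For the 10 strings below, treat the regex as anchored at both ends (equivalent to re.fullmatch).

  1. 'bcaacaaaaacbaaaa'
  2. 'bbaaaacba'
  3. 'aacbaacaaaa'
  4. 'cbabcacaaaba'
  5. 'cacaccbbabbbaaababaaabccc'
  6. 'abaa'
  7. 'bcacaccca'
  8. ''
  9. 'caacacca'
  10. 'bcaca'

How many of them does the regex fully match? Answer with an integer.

3

1 → no match
2 → match
3 → no match
4 → match
5 → no match
6 → no match
7 → no match
8 → match
9 → no match
10 → no match
Total matched: 3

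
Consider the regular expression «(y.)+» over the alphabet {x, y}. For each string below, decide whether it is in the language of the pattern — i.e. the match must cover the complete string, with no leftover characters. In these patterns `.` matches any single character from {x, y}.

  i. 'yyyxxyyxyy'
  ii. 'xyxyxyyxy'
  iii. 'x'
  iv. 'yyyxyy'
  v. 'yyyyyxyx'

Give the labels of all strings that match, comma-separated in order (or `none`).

iv, v

i → no match
ii → no match — must start with 'y'
iii → no match — must start with 'y'
iv → match
v → match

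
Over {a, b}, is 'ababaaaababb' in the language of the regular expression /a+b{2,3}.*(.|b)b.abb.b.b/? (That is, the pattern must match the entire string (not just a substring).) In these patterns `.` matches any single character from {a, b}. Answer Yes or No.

No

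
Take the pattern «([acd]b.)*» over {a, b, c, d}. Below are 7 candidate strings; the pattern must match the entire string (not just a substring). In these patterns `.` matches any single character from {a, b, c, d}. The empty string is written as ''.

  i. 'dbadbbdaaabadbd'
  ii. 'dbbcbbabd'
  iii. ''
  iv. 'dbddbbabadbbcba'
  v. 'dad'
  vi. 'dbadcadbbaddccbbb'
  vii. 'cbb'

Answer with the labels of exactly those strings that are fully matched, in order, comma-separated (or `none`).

ii, iii, iv, vii

i → no match
ii → match
iii → match
iv → match
v → no match
vi → no match
vii → match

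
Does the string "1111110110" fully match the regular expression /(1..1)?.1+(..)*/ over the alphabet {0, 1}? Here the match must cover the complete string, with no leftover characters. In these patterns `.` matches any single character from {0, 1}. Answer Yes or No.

Yes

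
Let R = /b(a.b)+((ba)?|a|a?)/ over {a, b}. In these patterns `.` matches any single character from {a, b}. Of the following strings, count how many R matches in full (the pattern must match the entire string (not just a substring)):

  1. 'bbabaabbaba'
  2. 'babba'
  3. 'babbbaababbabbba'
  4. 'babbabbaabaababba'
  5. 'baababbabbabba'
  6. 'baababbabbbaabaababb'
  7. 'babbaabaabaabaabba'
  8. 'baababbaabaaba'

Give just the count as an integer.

1 → no match — must start with 'ba'
2 → match
3 → no match
4 → match
5 → match
6 → no match
7 → match
8 → match
Total matched: 5

5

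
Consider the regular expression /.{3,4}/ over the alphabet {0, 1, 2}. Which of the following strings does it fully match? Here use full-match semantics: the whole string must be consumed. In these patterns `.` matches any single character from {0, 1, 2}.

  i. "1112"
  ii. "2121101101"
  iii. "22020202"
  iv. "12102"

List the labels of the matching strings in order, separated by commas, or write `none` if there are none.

i → match
ii → no match
iii → no match
iv → no match

i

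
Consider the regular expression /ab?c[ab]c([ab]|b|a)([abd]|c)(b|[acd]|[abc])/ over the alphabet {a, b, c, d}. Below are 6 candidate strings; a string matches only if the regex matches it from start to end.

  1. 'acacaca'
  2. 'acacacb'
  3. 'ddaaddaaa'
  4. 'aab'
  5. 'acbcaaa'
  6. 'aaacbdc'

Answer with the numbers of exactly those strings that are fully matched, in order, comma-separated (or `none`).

1 → match
2 → match
3 → no match — must start with 'a'
4 → no match
5 → match
6 → no match

1, 2, 5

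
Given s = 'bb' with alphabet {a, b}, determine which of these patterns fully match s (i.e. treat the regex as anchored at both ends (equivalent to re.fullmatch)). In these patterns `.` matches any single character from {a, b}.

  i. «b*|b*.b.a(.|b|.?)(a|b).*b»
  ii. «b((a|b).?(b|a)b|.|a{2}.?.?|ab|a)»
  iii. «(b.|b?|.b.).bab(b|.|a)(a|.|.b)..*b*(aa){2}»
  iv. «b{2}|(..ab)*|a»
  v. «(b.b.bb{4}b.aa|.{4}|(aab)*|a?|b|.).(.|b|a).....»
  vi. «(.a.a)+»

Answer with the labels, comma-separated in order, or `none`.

i → match
ii → match
iii → no match — must end with 'aa'
iv → match
v → no match
vi → no match — must end with 'a'

i, ii, iv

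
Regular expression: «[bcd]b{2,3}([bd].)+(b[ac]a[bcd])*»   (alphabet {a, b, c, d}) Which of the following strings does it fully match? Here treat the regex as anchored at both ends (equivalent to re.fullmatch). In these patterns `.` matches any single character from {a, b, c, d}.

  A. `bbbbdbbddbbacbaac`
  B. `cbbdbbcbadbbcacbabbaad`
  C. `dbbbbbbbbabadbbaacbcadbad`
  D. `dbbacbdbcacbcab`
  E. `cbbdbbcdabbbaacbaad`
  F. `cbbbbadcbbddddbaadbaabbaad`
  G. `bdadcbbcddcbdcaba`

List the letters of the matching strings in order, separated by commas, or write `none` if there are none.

A → no match
B → no match
C → no match
D → no match
E → match
F → match
G → no match

E, F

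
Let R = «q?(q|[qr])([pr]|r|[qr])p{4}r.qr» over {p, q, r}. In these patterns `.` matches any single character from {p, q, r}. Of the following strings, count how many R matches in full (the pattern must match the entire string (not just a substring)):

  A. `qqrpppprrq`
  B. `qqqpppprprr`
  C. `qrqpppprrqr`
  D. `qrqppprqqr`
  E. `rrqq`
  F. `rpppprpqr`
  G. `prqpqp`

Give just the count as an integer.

1

A. `qqrpppprrq` → no match — must end with `qr`
B. `qqqpppprprr` → no match — must end with `qr`
C. `qrqpppprrqr` → match
D. `qrqppprqqr` → no match
E. `rrqq` → no match — must end with `qr`
F. `rpppprpqr` → no match
G. `prqpqp` → no match — must end with `qr`
Total matched: 1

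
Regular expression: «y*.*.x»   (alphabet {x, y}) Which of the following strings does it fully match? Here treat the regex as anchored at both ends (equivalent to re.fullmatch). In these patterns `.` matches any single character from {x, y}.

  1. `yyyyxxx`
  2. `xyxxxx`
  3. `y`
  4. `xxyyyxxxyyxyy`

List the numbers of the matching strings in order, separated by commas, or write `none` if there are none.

1. `yyyyxxx` → match
2. `xyxxxx` → match
3. `y` → no match — must end with `x`
4 → no match — must end with `x`

1, 2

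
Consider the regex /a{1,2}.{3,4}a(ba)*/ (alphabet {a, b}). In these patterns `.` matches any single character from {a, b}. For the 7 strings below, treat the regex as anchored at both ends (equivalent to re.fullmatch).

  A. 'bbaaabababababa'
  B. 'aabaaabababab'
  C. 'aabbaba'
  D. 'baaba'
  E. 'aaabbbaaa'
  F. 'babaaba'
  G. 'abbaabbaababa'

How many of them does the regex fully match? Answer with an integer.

1

A → no match — must start with 'a'
B → no match
C → match
D → no match — must start with 'a'
E → no match
F → no match — must start with 'a'
G → no match
Total matched: 1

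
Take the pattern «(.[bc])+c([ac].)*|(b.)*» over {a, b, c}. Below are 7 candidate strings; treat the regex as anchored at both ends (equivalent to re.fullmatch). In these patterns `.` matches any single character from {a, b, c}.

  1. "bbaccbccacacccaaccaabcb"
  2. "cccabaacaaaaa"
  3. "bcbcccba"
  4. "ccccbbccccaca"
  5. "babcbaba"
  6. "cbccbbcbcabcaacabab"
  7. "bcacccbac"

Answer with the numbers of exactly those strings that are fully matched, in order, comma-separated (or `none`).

1, 2, 4, 5, 6, 7

1 → match
2 → match
3 → no match
4 → match
5 → match
6 → match
7 → match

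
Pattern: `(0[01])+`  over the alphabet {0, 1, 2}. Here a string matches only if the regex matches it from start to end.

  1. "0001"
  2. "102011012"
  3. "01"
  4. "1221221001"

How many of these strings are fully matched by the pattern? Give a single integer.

2

1. "0001" → match
2. "102011012" → no match — must start with "0"
3. "01" → match
4. "1221221001" → no match — must start with "0"
Total matched: 2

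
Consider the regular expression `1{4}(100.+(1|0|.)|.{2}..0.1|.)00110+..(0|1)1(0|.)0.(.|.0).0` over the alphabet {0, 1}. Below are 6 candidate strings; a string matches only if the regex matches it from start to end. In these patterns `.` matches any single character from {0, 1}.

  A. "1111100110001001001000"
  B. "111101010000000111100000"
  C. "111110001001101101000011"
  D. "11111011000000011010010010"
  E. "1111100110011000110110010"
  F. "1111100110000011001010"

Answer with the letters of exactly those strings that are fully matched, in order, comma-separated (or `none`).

A, F

A → match
B → no match
C → no match — must end with "0"
D → no match
E → no match
F → match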